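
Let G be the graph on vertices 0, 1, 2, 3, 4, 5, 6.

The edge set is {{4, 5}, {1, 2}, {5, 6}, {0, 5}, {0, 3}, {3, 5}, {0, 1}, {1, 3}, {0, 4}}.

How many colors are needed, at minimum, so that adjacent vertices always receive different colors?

0, 3, 5 are pairwise adjacent, so at least 3 colors are needed.
3 colors suffice: 0=b, 1=a, 2=b, 3=c, 4=c, 5=a, 6=b. Each edge has distinct colors on its endpoints.

3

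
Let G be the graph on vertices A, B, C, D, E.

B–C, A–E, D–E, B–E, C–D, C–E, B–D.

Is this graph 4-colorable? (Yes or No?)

Yes

The chromatic number is 4. B, C, D, E are pairwise adjacent (a clique of size 4), so at least 4 colors are needed.
4 colors suffice: A=2, B=4, C=2, D=3, E=1.
That is already a proper 4-coloring.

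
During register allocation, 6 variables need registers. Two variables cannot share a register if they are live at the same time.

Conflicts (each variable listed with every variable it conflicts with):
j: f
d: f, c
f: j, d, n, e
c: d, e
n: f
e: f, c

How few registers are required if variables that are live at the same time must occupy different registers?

d and c conflict, so at least 2 registers are needed.
2 registers suffice: register 1 → {f, c}; register 2 → {j, d, n, e}. Each listed conflict is separated.

2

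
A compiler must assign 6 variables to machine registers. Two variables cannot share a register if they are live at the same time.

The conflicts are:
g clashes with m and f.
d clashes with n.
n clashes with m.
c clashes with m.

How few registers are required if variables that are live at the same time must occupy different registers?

n and m conflict, so at least 2 registers are needed.
2 registers suffice: register 1 → {d, m, f}; register 2 → {g, n, c}. Each listed conflict is separated.

2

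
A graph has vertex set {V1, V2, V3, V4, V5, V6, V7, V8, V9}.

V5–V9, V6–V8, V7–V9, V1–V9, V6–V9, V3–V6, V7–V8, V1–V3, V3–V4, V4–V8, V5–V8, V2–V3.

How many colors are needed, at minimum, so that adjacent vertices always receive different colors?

V1 and V3 are adjacent, so at least 2 colors are needed.
2 colors suffice: color 1 → {V3, V8, V9}; color 2 → {V1, V2, V4, V5, V6, V7}. Every edge joins two different colors.

2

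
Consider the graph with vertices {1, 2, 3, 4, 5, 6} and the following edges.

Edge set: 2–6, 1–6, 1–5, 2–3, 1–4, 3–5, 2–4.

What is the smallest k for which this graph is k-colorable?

The cycle 3-2-6-1-5-3 has odd length 5, so it cannot be 2-colored; at least 3 colors are needed.
3 colors suffice: color a → {1, 2}; color b → {4, 5, 6}; color c → {3}. Every edge joins two different colors.

3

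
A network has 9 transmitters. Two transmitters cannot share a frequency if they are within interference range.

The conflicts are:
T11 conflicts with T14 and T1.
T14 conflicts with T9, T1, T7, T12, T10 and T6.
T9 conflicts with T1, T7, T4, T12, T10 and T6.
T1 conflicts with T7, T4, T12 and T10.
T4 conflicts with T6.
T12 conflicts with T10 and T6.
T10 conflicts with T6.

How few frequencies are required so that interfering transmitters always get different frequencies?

T14, T9, T12, T10, T6 are mutually in conflict, so at least 5 frequencies are needed.
A valid assignment using 5 frequencies: T11=1, T14=3, T9=1, T1=2, T7=4, T4=3, T12=4, T10=5, T6=2. Every pair that conflicts lands in different frequencies.

5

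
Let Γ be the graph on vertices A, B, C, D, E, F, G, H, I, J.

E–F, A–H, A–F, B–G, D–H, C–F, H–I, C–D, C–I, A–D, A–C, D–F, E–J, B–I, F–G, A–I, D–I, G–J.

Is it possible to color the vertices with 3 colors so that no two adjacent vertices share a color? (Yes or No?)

No

A, C, D, F are mutually adjacent (a clique of size 4), so at least 4 colors are needed.
So 3 colors are not enough.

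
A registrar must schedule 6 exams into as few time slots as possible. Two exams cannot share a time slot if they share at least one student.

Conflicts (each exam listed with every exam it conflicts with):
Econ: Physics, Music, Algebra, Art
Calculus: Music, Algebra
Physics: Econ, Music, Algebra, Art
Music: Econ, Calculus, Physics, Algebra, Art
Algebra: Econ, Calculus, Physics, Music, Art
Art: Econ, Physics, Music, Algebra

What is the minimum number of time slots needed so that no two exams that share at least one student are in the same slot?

5

Econ, Physics, Music, Algebra, Art are mutually in conflict, so at least 5 time slots are needed.
5 time slots suffice: Econ=5, Calculus=3, Physics=3, Music=2, Algebra=1, Art=4. Each listed conflict is separated.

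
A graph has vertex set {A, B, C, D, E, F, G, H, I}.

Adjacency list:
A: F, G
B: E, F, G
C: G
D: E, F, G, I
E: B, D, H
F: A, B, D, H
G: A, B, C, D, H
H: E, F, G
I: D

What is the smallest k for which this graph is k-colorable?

2

G and H are adjacent, so at least 2 colors are needed.
2 colors suffice: A=2, B=2, C=2, D=2, E=1, F=1, G=1, H=2, I=1. Each edge has distinct colors on its endpoints.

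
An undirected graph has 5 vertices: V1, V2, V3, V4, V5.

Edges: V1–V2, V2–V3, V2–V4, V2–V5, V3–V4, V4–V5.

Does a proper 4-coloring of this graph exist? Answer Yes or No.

Yes

The chromatic number is 3. V2, V4, V5 are pairwise adjacent, so at least 3 colors are needed.
One proper 3-coloring: V1=2, V2=1, V3=3, V4=2, V5=3.
Since 4 ≥ 3, a proper 4-coloring certainly exists.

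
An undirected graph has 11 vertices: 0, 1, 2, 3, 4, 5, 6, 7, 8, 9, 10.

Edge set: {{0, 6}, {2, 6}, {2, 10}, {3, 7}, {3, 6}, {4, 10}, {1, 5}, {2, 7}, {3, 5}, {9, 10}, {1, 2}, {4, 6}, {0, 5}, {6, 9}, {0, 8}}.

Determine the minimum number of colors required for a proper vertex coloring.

3

The cycle 2-1-5-3-7-2 has odd length 5, so it cannot be 2-colored; at least 3 colors are needed.
A valid assignment using 3 colors: 0=b, 1=c, 2=b, 3=b, 4=b, 5=a, 6=a, 7=a, 8=a, 9=b, 10=a. Every edge joins two different colors.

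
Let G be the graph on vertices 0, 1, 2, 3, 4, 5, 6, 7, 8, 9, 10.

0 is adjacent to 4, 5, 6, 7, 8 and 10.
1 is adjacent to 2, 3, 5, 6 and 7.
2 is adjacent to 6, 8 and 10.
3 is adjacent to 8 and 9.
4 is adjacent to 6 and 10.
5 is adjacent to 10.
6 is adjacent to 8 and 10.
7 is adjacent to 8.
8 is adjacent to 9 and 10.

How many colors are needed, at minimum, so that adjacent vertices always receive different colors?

0, 4, 6, 10 are mutually adjacent (a clique of size 4), so at least 4 colors are needed.
A valid assignment using 4 colors: 0=b, 1=a, 2=b, 3=b, 4=a, 5=c, 6=c, 7=c, 8=a, 9=c, 10=d. Each edge has distinct colors on its endpoints.

4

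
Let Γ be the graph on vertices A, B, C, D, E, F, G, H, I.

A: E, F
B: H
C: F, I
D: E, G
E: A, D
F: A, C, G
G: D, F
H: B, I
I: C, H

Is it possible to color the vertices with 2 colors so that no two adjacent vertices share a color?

No

The cycle F-G-D-E-A-F has odd length 5, so it cannot be 2-colored; at least 3 colors are needed.
So 2 colors are not enough.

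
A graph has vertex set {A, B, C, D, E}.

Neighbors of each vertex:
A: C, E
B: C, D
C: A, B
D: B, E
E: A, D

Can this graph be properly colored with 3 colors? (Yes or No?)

Yes

The chromatic number is 3. The cycle A-E-D-B-C-A has odd length 5, so it cannot be 2-colored; at least 3 colors are needed.
3 colors suffice: A=2, B=2, C=1, D=1, E=3.
That is already a proper 3-coloring.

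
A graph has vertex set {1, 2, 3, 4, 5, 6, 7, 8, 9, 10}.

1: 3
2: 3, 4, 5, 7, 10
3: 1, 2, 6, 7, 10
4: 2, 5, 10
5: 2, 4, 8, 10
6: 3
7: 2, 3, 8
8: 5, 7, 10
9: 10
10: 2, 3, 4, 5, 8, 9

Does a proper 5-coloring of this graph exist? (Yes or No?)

Yes

The chromatic number is 4. 2, 4, 5, 10 are mutually adjacent (a clique of size 4), so at least 4 colors are needed.
4 colors suffice: color red → {1, 6, 7, 10}; color blue → {3, 5, 9}; color green → {2, 8}; color yellow → {4}.
Since 5 ≥ 4, a proper 5-coloring certainly exists.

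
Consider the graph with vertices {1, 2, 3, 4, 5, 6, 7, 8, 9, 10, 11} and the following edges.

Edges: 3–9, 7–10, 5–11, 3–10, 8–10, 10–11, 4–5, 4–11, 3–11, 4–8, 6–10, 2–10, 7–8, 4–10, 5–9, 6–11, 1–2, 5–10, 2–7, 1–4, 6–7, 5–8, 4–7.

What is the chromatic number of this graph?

4, 5, 10, 11 form a clique, so at least 4 colors are needed.
4 colors suffice: color a → {1, 9, 10}; color b → {2, 3, 4, 6}; color c → {5, 7}; color d → {8, 11}. Every edge joins two different colors.

4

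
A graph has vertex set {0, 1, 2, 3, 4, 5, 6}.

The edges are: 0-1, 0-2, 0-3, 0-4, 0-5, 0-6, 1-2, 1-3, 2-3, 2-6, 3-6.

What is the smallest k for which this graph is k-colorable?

0, 2, 3, 6 form a clique, so at least 4 colors are needed.
4 colors suffice: 0=red, 1=yellow, 2=green, 3=blue, 4=blue, 5=blue, 6=yellow. No two adjacent vertices share a color.

4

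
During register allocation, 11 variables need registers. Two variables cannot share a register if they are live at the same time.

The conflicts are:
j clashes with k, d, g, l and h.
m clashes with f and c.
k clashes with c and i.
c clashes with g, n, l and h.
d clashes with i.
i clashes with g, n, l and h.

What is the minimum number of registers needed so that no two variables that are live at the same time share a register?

2

j and k conflict, so at least 2 registers are needed.
2 registers suffice: register 1 → {j, f, c, i}; register 2 → {m, k, d, g, n, l, h}. Each listed conflict is separated.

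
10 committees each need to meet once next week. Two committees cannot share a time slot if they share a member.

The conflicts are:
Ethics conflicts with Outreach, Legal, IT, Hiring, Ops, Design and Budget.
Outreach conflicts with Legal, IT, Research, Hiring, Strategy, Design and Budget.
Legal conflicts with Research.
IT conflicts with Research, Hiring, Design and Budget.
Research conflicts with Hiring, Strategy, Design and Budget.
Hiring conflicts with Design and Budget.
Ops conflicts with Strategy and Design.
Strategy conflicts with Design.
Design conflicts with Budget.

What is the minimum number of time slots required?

Ethics, Outreach, IT, Hiring, Design, Budget all conflict with each other, so at least 6 time slots are needed.
6 time slots suffice: Ethics=3, Outreach=2, Legal=1, IT=5, Research=3, Hiring=6, Ops=2, Strategy=4, Design=1, Budget=4. Each listed conflict is separated.

6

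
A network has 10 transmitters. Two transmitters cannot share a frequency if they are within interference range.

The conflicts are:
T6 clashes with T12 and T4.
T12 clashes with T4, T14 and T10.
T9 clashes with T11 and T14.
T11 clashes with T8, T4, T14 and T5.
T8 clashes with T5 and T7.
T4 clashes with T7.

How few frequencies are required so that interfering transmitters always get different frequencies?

T6, T12, T4 pairwise conflict, so at least 3 frequencies are needed.
3 frequencies suffice: frequency 1 → {T12, T11, T7}; frequency 2 → {T8, T4, T14, T10}; frequency 3 → {T6, T9, T5}. No two conflicting transmitters share a frequency.

3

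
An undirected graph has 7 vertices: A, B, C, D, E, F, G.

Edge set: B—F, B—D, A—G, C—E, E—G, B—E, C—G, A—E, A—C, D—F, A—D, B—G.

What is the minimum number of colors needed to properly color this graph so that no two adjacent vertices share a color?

A, C, E, G form a clique, so at least 4 colors are needed.
4 colors suffice: color red → {A, B}; color blue → {D, G}; color green → {E, F}; color yellow → {C}. Each edge has distinct colors on its endpoints.

4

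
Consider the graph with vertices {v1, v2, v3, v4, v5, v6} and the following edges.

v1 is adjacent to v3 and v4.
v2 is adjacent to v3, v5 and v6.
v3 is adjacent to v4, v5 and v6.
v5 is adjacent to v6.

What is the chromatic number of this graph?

v2, v3, v5, v6 form a clique, so at least 4 colors are needed.
One proper 4-coloring: v1=2, v2=4, v3=1, v4=3, v5=2, v6=3. Every edge joins two different colors.

4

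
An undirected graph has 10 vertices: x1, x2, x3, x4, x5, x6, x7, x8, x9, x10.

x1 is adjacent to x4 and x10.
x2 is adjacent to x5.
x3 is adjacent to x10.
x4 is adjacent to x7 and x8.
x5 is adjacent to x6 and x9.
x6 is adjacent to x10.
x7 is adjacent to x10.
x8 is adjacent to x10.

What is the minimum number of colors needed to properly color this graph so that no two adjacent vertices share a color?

x5 and x6 are adjacent, so at least 2 colors are needed.
A valid assignment using 2 colors: x1=2, x2=2, x3=2, x4=1, x5=1, x6=2, x7=2, x8=2, x9=2, x10=1. Every edge joins two different colors.

2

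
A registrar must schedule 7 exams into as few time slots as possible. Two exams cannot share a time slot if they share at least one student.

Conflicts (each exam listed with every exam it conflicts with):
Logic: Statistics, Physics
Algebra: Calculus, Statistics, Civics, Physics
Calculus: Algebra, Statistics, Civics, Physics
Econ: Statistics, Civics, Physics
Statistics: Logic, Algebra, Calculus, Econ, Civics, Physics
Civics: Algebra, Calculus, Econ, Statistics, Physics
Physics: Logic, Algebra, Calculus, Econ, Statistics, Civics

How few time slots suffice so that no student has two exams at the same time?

5

Algebra, Calculus, Statistics, Civics, Physics are mutually in conflict, so at least 5 time slots are needed.
Using 5 time slots: Logic=3, Algebra=5, Calculus=4, Econ=4, Statistics=1, Civics=3, Physics=2. No two conflicting exams share a time slot.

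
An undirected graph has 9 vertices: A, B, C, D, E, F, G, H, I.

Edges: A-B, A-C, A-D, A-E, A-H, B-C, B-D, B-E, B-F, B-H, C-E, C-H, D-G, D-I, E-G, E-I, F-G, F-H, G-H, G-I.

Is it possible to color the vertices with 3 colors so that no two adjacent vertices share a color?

No

A, B, C, E form a clique, so at least 4 colors are needed.
So 3 colors are not enough.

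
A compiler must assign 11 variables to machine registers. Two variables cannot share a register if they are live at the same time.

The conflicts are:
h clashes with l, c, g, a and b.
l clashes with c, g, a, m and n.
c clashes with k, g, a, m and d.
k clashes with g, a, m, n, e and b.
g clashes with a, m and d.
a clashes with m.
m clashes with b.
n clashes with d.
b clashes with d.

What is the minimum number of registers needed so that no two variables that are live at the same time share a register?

l, c, g, a, m are mutually in conflict, so at least 5 registers are needed.
5 registers suffice: register 1 → {c, n, e, b}; register 2 → {l, k, d}; register 3 → {g}; register 4 → {h, m}; register 5 → {a}. Each listed conflict is separated.

5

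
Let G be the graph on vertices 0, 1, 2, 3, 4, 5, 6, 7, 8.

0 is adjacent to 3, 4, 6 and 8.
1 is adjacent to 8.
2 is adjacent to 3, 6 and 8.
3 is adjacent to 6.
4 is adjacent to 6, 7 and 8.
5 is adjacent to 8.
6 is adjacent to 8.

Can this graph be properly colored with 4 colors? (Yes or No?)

Yes

The chromatic number is 4. 0, 4, 6, 8 are pairwise adjacent (a clique of size 4), so at least 4 colors are needed.
One proper 4-coloring: 0=yellow, 1=blue, 2=green, 3=red, 4=green, 5=blue, 6=blue, 7=red, 8=red.
That is already a proper 4-coloring.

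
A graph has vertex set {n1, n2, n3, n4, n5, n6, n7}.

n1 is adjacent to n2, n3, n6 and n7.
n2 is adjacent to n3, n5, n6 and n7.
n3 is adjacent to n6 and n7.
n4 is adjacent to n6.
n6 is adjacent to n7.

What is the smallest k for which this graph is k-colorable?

n1, n2, n3, n6, n7 form a clique, so at least 5 colors are needed.
5 colors suffice: color R → {n5, n6}; color B → {n2, n4}; color G → {n7}; color Y → {n3}; color P → {n1}. Each edge has distinct colors on its endpoints.

5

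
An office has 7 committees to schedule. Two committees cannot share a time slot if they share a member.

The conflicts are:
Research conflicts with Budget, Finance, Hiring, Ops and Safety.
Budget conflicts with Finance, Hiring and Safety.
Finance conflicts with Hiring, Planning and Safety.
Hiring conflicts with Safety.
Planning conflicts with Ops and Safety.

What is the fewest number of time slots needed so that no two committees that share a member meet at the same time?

5

Research, Budget, Finance, Hiring, Safety are mutually in conflict, so at least 5 time slots are needed.
5 time slots suffice: time slot 1 → {Research, Planning}; time slot 2 → {Ops, Safety}; time slot 3 → {Finance}; time slot 4 → {Budget}; time slot 5 → {Hiring}. Each listed conflict is separated.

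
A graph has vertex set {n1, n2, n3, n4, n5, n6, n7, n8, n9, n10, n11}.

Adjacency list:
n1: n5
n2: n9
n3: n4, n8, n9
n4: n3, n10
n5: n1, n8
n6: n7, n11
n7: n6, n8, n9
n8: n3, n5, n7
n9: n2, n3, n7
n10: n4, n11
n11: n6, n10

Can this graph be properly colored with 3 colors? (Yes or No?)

The chromatic number is 3. The cycle n10-n11-n6-n7-n8-n3-n4-n10 has odd length 7, so it cannot be 2-colored; at least 3 colors are needed.
3 colors suffice: color 1 → {n2, n3, n5, n7, n11}; color 2 → {n1, n4, n6, n8, n9}; color 3 → {n10}.
That is already a proper 3-coloring.

Yes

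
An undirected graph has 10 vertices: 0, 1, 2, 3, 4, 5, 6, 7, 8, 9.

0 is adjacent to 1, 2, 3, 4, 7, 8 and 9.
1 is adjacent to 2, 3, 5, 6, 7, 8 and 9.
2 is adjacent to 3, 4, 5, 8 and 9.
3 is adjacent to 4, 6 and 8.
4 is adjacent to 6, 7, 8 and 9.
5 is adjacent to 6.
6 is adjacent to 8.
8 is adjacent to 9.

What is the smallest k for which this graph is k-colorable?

0, 2, 4, 8, 9 form a clique, so at least 5 colors are needed.
5 colors suffice: color red → {1, 4}; color blue → {2, 6, 7}; color green → {0, 5}; color yellow → {8}; color purple → {3, 9}. Every edge joins two different colors.

5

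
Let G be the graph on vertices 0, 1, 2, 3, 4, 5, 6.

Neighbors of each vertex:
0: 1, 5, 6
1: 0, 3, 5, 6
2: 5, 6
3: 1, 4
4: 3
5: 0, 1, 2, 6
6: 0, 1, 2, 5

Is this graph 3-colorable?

0, 1, 5, 6 are mutually adjacent (a clique of size 4), so at least 4 colors are needed.
So 3 colors are not enough.

No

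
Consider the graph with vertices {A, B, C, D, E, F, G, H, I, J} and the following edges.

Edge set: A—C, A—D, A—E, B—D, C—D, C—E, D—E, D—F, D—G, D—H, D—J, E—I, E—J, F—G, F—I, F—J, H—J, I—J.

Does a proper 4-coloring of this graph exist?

The chromatic number is 4. A, C, D, E are pairwise adjacent (a clique of size 4), so at least 4 colors are needed.
4 colors suffice: color 1 → {D, I}; color 2 → {B, C, G, J}; color 3 → {E, F, H}; color 4 → {A}.
That is already a proper 4-coloring.

Yes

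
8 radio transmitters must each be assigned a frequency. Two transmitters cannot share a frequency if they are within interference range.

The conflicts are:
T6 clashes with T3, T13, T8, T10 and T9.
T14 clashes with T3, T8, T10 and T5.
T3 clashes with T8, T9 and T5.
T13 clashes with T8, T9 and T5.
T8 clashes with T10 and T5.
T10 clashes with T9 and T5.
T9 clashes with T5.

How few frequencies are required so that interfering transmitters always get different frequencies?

T14, T8, T10, T5 all conflict with each other, so at least 4 frequencies are needed.
4 frequencies suffice: T6=2, T14=4, T3=3, T13=3, T8=1, T10=3, T9=1, T5=2. Each listed conflict is separated.

4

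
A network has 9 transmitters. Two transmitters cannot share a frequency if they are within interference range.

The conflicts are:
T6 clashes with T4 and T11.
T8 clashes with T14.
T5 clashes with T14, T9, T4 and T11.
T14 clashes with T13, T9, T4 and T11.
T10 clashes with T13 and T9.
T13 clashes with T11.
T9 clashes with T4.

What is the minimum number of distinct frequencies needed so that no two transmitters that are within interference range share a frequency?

T5, T14, T9, T4 all conflict with each other, so at least 4 frequencies are needed.
A valid assignment using 4 frequencies: T6=1, T8=2, T5=2, T14=1, T10=1, T13=2, T9=4, T4=3, T11=3. No two conflicting transmitters share a frequency.

4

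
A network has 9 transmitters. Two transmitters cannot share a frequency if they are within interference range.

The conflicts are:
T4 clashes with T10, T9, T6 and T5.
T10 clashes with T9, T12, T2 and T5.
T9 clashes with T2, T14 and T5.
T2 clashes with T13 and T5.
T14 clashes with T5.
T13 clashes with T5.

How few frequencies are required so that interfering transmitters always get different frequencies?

T4, T10, T9, T5 are mutually in conflict, so at least 4 frequencies are needed.
Using 4 frequencies: T4=4, T10=3, T9=2, T12=1, T6=1, T2=4, T14=3, T13=2, T5=1. No two conflicting transmitters share a frequency.

4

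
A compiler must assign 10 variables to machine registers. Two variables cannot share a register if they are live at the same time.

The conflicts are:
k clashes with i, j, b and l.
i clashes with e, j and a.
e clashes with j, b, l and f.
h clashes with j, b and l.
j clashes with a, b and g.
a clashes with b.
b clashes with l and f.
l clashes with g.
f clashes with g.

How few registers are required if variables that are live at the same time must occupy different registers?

i, j, a are mutually in conflict, so at least 3 registers are needed.
3 registers suffice: register 1 → {j, l, f}; register 2 → {i, b, g}; register 3 → {k, e, h, a}. Every pair that conflicts lands in different registers.

3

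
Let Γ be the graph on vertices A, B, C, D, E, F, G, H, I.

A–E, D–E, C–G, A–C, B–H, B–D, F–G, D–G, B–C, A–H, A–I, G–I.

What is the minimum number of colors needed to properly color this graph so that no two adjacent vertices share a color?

The cycle D-G-C-A-E-D has odd length 5, so it cannot be 2-colored; at least 3 colors are needed.
3 colors suffice: color red → {A, B, G}; color blue → {C, D, F, H, I}; color green → {E}. Every edge joins two different colors.

3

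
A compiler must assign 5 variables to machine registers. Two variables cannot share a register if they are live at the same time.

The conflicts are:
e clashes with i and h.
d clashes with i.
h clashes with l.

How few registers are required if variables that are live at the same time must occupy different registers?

e and i conflict, so at least 2 registers are needed.
A valid assignment using 2 registers: e=1, d=1, i=2, h=2, l=1. Each listed conflict is separated.

2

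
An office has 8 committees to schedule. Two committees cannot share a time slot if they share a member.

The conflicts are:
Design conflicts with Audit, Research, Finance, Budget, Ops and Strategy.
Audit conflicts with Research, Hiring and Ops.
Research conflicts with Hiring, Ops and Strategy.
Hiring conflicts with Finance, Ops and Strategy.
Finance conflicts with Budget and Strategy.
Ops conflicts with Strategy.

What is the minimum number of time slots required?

4

Design, Research, Ops, Strategy pairwise conflict, so at least 4 time slots are needed.
4 time slots suffice: Design=1, Audit=4, Research=3, Hiring=1, Finance=2, Budget=3, Ops=2, Strategy=4. Each listed conflict is separated.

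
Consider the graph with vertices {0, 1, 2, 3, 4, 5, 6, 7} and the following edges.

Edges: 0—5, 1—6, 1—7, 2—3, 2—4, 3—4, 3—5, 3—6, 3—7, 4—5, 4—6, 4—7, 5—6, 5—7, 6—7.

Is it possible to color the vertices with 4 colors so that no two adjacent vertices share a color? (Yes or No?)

3, 4, 5, 6, 7 are pairwise adjacent (a clique of size 5), so at least 5 colors are needed.
So 4 colors are not enough.

No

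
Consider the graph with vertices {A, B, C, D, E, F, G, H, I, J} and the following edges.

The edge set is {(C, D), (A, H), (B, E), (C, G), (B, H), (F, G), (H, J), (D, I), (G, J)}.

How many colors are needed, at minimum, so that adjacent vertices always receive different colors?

C and D are adjacent, so at least 2 colors are needed.
One proper 2-coloring: A=2, B=2, C=2, D=1, E=1, F=2, G=1, H=1, I=2, J=2. Each edge has distinct colors on its endpoints.

2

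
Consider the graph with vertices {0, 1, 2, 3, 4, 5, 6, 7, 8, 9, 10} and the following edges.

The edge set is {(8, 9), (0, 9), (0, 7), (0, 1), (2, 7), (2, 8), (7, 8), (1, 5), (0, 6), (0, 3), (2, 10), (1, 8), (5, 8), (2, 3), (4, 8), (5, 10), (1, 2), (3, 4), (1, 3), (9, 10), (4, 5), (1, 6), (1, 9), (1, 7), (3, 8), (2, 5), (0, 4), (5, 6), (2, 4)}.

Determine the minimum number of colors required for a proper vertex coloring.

4

1, 2, 3, 8 form a clique, so at least 4 colors are needed.
4 colors suffice: 0=b, 1=a, 2=b, 3=d, 4=a, 5=d, 6=c, 7=d, 8=c, 9=d, 10=a. Each edge has distinct colors on its endpoints.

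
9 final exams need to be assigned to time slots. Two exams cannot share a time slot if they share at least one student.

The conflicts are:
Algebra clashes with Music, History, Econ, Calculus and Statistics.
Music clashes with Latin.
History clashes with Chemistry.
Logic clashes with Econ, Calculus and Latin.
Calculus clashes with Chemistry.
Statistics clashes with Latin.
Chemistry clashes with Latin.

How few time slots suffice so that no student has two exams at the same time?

3

The cycle Algebra-Calculus-Logic-Latin-Music-Algebra has odd length 5, so it cannot be 2-colored; at least 3 time slots are needed.
3 time slots suffice: time slot 1 → {Algebra, Latin}; time slot 2 → {Music, Logic, Statistics, Chemistry}; time slot 3 → {History, Econ, Calculus}. Every pair that conflicts lands in different time slots.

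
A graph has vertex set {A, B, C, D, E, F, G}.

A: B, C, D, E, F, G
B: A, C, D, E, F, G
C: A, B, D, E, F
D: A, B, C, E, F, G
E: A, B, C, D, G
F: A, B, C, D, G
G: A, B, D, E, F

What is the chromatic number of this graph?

A, B, D, E, G are mutually adjacent (a clique of size 5), so at least 5 colors are needed.
5 colors suffice: color 1 → {A}; color 2 → {D}; color 3 → {B}; color 4 → {C, G}; color 5 → {E, F}. Every edge joins two different colors.

5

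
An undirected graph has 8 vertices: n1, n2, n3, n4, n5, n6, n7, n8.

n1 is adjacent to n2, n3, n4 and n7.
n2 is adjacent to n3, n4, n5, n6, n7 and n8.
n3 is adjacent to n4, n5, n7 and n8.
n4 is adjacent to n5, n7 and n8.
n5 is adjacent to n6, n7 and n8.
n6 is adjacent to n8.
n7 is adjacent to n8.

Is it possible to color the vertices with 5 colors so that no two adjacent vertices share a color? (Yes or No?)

No

n2, n3, n4, n5, n7, n8 are mutually adjacent (a clique of size 6), so at least 6 colors are needed.
So 5 colors are not enough.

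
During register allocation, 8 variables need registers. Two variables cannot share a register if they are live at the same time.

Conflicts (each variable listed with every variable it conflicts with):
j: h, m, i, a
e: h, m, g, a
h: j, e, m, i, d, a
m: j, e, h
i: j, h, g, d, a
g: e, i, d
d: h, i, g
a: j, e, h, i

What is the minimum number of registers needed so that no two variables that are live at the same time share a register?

4

j, h, i, a are mutually in conflict, so at least 4 registers are needed.
4 registers suffice: register 1 → {h, g}; register 2 → {e, i}; register 3 → {m, d, a}; register 4 → {j}. No two conflicting variables share a register.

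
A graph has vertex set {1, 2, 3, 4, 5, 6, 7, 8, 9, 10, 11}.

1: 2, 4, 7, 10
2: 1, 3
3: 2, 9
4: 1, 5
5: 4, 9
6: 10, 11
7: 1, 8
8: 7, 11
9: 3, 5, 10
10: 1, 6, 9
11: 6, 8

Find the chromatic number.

The cycle 1-10-9-3-2-1 has odd length 5, so it cannot be 2-colored; at least 3 colors are needed.
A valid assignment using 3 colors: 1=red, 2=green, 3=blue, 4=blue, 5=green, 6=red, 7=blue, 8=red, 9=red, 10=blue, 11=blue. Every edge joins two different colors.

3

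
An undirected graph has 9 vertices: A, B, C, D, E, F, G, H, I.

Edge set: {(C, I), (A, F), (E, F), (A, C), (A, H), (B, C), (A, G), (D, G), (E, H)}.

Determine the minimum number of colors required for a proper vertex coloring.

2

E and H are adjacent, so at least 2 colors are needed.
2 colors suffice: color red → {A, B, D, E, I}; color blue → {C, F, G, H}. No two adjacent vertices share a color.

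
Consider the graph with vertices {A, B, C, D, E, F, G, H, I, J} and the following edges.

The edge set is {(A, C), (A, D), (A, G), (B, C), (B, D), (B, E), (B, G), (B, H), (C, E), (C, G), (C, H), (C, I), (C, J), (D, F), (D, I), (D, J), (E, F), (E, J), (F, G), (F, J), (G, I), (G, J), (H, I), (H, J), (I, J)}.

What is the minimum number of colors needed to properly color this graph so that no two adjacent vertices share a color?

C, H, I, J are mutually adjacent (a clique of size 4), so at least 4 colors are needed.
4 colors suffice: color red → {C, D}; color blue → {A, B, J}; color green → {E, G, H}; color yellow → {F, I}. Every edge joins two different colors.

4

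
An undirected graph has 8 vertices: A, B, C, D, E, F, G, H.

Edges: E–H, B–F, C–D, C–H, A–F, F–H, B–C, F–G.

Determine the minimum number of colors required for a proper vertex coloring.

2

C and H are adjacent, so at least 2 colors are needed.
2 colors suffice: A=blue, B=blue, C=red, D=blue, E=red, F=red, G=blue, H=blue. Every edge joins two different colors.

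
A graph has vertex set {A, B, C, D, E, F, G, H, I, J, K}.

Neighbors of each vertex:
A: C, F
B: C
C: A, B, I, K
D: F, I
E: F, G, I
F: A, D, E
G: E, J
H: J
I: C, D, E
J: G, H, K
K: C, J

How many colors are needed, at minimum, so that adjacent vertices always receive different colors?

3

The cycle I-D-F-A-C-I has odd length 5, so it cannot be 2-colored; at least 3 colors are needed.
A valid assignment using 3 colors: A=2, B=2, C=1, D=3, E=3, F=1, G=2, H=2, I=2, J=1, K=2. Every edge joins two different colors.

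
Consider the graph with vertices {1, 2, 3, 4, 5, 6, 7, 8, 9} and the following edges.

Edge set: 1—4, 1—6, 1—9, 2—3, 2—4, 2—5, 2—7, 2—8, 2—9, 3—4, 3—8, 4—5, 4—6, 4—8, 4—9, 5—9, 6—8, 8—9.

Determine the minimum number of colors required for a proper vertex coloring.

4

2, 4, 5, 9 form a clique, so at least 4 colors are needed.
A valid assignment using 4 colors: 1=d, 2=b, 3=c, 4=a, 5=d, 6=b, 7=a, 8=d, 9=c. No two adjacent vertices share a color.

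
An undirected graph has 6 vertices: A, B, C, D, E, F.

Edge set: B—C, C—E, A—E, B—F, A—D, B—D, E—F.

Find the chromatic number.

3

The cycle D-B-C-E-A-D has odd length 5, so it cannot be 2-colored; at least 3 colors are needed.
3 colors suffice: color red → {B, E}; color blue → {C, D, F}; color green → {A}. Every edge joins two different colors.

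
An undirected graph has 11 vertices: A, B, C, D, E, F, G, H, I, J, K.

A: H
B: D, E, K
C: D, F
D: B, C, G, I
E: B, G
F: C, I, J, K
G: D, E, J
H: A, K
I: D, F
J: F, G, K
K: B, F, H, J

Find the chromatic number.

3

F, J, K are mutually adjacent, so at least 3 colors are needed.
3 colors suffice: color 1 → {A, D, E, K}; color 2 → {B, F, G, H}; color 3 → {C, I, J}. No two adjacent vertices share a color.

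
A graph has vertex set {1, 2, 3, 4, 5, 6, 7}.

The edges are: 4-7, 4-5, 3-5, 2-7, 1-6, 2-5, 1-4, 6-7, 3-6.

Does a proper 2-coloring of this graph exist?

The cycle 5-3-6-7-2-5 has odd length 5, so it cannot be 2-colored; at least 3 colors are needed.
So 2 colors are not enough.

No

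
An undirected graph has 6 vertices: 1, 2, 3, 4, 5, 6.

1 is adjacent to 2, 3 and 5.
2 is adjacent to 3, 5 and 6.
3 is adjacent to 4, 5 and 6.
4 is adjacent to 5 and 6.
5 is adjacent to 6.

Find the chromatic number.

3, 4, 5, 6 are pairwise adjacent (a clique of size 4), so at least 4 colors are needed.
4 colors suffice: color a → {5}; color b → {3}; color c → {1, 6}; color d → {2, 4}. No two adjacent vertices share a color.

4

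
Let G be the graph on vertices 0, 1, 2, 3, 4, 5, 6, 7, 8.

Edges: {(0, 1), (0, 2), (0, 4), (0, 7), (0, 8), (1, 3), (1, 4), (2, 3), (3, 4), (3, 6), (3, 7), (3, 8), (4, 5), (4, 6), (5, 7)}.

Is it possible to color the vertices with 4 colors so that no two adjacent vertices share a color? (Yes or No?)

The chromatic number is 3. 0, 1, 4 form a triangle, so at least 3 colors are needed.
A valid assignment using 3 colors: 0=red, 1=green, 2=blue, 3=red, 4=blue, 5=red, 6=green, 7=blue, 8=blue.
Since 4 ≥ 3, a proper 4-coloring certainly exists.

Yes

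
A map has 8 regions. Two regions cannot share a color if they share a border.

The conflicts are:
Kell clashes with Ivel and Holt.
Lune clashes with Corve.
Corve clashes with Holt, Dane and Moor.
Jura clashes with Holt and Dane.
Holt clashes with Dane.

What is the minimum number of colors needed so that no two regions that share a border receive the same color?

Corve, Holt, Dane pairwise conflict, so at least 3 colors are needed.
3 colors suffice: color 1 → {Lune, Ivel, Holt, Moor}; color 2 → {Kell, Corve, Jura}; color 3 → {Dane}. Each listed conflict is separated.

3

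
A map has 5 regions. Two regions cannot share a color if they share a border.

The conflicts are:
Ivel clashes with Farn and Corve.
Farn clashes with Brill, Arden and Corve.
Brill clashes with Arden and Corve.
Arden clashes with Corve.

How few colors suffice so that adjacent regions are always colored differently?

Farn, Brill, Arden, Corve all conflict with each other, so at least 4 colors are needed.
One proper 4-coloring: Ivel=3, Farn=2, Brill=4, Arden=3, Corve=1. Each listed conflict is separated.

4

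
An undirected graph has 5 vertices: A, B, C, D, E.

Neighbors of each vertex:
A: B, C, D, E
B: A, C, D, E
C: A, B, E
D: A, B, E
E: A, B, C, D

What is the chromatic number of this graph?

A, B, D, E are mutually adjacent (a clique of size 4), so at least 4 colors are needed.
4 colors suffice: color 1 → {A}; color 2 → {B}; color 3 → {E}; color 4 → {C, D}. Every edge joins two different colors.

4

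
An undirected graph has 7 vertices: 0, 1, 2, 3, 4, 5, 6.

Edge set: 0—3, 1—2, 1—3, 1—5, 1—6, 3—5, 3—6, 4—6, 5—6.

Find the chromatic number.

1, 3, 5, 6 are mutually adjacent (a clique of size 4), so at least 4 colors are needed.
4 colors suffice: color a → {2, 3, 4}; color b → {0, 1}; color c → {6}; color d → {5}. No two adjacent vertices share a color.

4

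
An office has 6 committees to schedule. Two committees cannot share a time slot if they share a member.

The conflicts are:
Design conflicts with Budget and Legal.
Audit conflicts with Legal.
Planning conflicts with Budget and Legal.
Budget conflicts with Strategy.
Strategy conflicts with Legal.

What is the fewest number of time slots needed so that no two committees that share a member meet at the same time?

2

Audit and Legal conflict, so at least 2 time slots are needed.
2 time slots suffice: time slot 1 → {Budget, Legal}; time slot 2 → {Design, Audit, Planning, Strategy}. No two conflicting committees share a time slot.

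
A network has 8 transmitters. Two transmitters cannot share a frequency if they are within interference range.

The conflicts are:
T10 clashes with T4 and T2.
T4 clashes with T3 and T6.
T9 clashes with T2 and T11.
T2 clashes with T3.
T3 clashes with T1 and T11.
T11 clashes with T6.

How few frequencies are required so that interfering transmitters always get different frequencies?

T10 and T2 conflict, so at least 2 frequencies are needed.
2 frequencies suffice: T10=1, T4=2, T9=1, T2=2, T3=1, T1=2, T11=2, T6=1. Every pair that conflicts lands in different frequencies.

2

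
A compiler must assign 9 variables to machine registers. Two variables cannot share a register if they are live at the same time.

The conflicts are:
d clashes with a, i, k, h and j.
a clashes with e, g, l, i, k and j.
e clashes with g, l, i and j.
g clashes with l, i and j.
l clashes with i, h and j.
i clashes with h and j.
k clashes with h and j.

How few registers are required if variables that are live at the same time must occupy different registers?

6

a, e, g, l, i, j are mutually in conflict, so at least 6 registers are needed.
6 registers suffice: register 1 → {i, k}; register 2 → {a, h}; register 3 → {j}; register 4 → {d, l}; register 5 → {g}; register 6 → {e}. Every pair that conflicts lands in different registers.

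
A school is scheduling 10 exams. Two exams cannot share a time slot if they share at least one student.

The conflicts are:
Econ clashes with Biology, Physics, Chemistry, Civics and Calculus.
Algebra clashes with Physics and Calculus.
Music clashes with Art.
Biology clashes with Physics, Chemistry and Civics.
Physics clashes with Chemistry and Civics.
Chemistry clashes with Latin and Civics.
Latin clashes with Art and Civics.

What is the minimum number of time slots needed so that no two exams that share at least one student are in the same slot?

5

Econ, Biology, Physics, Chemistry, Civics all conflict with each other, so at least 5 time slots are needed.
5 time slots suffice: time slot 1 → {Music, Physics, Latin, Calculus}; time slot 2 → {Econ, Algebra, Art}; time slot 3 → {Civics}; time slot 4 → {Chemistry}; time slot 5 → {Biology}. Every pair that conflicts lands in different time slots.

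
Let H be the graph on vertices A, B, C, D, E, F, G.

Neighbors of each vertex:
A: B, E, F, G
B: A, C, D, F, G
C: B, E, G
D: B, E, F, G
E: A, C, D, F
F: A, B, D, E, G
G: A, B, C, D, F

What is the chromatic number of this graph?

A, B, F, G are pairwise adjacent (a clique of size 4), so at least 4 colors are needed.
4 colors suffice: A=4, B=2, C=1, D=4, E=2, F=1, G=3. Each edge has distinct colors on its endpoints.

4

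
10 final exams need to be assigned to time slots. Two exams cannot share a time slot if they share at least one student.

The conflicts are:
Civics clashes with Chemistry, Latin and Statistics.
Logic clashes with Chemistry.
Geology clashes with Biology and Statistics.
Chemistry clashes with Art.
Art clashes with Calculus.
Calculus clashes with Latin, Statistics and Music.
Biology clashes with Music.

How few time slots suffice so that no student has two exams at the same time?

3

The cycle Calculus-Statistics-Geology-Biology-Music-Calculus has odd length 5, so it cannot be 2-colored; at least 3 time slots are needed.
A valid assignment using 3 time slots: Civics=3, Logic=2, Geology=1, Chemistry=1, Art=2, Calculus=1, Latin=2, Biology=3, Statistics=2, Music=2. Every pair that conflicts lands in different time slots.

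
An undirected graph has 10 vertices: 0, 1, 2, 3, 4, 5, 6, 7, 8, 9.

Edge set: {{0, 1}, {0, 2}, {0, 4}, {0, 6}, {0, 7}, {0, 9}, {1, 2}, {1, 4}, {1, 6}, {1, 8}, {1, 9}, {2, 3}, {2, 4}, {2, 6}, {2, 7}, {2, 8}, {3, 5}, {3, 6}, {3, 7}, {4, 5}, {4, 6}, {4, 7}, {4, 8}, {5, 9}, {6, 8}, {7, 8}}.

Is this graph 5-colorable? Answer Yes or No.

The chromatic number is 5. 1, 2, 4, 6, 8 are mutually adjacent (a clique of size 5), so at least 5 colors are needed.
A valid assignment using 5 colors: 0=e, 1=d, 2=a, 3=b, 4=b, 5=a, 6=c, 7=c, 8=e, 9=b.
That is already a proper 5-coloring.

Yes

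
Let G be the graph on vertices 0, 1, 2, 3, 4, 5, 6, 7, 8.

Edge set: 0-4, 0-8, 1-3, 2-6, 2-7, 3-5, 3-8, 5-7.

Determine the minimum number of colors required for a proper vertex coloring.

3 and 5 are adjacent, so at least 2 colors are needed.
A valid assignment using 2 colors: 0=a, 1=b, 2=b, 3=a, 4=b, 5=b, 6=a, 7=a, 8=b. Every edge joins two different colors.

2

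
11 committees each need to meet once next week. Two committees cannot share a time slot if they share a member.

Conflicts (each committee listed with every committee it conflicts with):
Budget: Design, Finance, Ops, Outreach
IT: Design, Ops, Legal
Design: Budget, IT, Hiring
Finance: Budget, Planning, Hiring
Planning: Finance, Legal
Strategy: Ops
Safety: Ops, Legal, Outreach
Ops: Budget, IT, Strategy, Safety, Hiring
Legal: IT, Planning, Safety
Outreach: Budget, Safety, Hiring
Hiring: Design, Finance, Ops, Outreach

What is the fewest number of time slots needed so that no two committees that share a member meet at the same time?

2

Safety and Outreach conflict, so at least 2 time slots are needed.
2 time slots suffice: Budget=2, IT=2, Design=1, Finance=1, Planning=2, Strategy=2, Safety=2, Ops=1, Legal=1, Outreach=1, Hiring=2. Each listed conflict is separated.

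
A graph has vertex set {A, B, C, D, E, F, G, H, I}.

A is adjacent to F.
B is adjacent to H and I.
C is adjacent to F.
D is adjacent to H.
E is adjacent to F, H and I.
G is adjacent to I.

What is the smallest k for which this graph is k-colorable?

2

D and H are adjacent, so at least 2 colors are needed.
One proper 2-coloring: A=2, B=2, C=2, D=2, E=2, F=1, G=2, H=1, I=1. No two adjacent vertices share a color.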